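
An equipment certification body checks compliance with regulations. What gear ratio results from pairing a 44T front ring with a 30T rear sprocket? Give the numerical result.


GR = front_teeth / rear_teeth
GR = 44 / 30
GR = 1.4667

1.4667


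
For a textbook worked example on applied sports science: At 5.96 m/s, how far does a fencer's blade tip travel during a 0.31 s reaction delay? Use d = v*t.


d = v * t
d = 5.96 * 0.31
d = 1.8476 m

1.8476 m


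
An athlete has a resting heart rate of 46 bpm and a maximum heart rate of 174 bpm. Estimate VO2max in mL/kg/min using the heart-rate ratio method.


VO2max = 15.3 * HRmax / HRrest
VO2max = 15.3 * 174 / 46
VO2max = 2662.2 / 46 = 57.8739 mL/kg/min

57.8739 mL/kg/min


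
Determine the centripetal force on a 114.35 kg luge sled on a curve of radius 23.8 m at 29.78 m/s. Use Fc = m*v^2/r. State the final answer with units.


Fc = m * v^2 / r
v^2 = 29.78^2 = 886.8484
Fc = 114.35 * 886.8484 / 23.8
Fc = 101411.1145 / 23.8 = 4260.9712 N

4260.9712 N


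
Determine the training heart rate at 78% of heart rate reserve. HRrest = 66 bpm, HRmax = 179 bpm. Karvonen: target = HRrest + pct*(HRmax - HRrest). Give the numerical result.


Target = HRrest + pct*(HRmax - HRrest)
Heart rate reserve = HRmax - HRrest = 179 - 66 = 113 bpm
Fraction = 78% = 0.78
Target = 66 + 0.78 * 113
Target = 66 + 88.14 = 154.14 bpm

154.14 bpm


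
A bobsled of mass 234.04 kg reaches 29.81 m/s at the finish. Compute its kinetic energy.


KE = 0.5 * m * v^2
KE = 0.5 * 234.04 * 29.81^2
KE = 0.5 * 234.04 * 888.6361 = 103988.1964 J

103988.1964 J


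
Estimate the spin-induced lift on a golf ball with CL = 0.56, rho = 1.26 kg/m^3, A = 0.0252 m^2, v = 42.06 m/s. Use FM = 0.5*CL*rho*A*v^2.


FM = 0.5 * CL * rho * A * v^2
FM = 0.5 * 0.56 * 1.26 * 0.0252 * 42.06^2
v^2 = 1769.0436
FM = 0.5 * 0.56 * 1.26 * 0.0252 * 1769.0436 = 15.7278 N

15.7278 N


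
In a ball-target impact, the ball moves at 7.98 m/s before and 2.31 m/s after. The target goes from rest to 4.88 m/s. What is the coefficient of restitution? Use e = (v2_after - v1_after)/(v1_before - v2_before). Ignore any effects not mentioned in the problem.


e = (v2_after - v1_after) / (v1_before - v2_before)
Numerator = 4.88 - 2.31 = 2.57
Denominator = 7.98 - 0 = 7.98
e = 2.57 / 7.98 = 0.3221

0.3221


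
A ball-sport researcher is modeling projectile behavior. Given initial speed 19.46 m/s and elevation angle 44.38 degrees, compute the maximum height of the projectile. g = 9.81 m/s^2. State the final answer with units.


H = (v*sin(theta))^2 / (2*g)
vy = v*sin(theta) = 19.46 * sin(44.38 deg) = 13.6106 m/s
H = vy^2 / (2*g) = 185.2483 / (2*9.81)
H = 185.2483 / 19.62 = 9.4418 m

9.4418 m


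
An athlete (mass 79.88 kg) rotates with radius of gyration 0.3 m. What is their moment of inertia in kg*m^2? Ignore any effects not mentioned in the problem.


I = m * k^2
I = 79.88 * 0.3^2
I = 79.88 * 0.09 = 7.1892 kg*m^2

7.1892 kg*m^2


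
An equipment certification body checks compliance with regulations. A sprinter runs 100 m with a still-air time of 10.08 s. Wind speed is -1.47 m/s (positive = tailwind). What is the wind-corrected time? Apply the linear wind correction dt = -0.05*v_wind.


dt = -0.05 * v_wind = -0.05 * -1.47 = 0.0735 s
t_corrected = t_still + dt = 10.08 + (0.0735)
t_corrected = 10.1535 s

10.1535 s


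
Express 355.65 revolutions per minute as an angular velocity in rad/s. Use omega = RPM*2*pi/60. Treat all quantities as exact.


omega = RPM * 2 * pi / 60
omega = 355.65 * 2 * 3.14159 / 60
omega = 2234.6149 / 60 = 37.2436 rad/s

37.2436 rad/s


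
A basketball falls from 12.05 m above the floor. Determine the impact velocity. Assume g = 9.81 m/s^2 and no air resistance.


v = sqrt(2 * g * h)
v = sqrt(2 * 9.81 * 12.05)
v = sqrt(236.421) = 15.376 m/s

15.376 m/s


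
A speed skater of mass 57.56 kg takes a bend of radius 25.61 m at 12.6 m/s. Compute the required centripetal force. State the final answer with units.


Fc = m * v^2 / r
v^2 = 12.6^2 = 158.76
Fc = 57.56 * 158.76 / 25.61
Fc = 9138.2256 / 25.61 = 356.8226 N

356.8226 N


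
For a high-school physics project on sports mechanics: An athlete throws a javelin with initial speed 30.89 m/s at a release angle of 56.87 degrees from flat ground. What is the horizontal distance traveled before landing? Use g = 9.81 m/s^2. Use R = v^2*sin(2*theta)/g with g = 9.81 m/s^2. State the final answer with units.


R = v^2 * sin(2*theta) / g
Convert angle to radians: theta = 56.87 deg = 0.9926 rad
sin(2*theta) = sin(1.9851) = 0.9154
R = 30.89^2 * 0.9154 / 9.81
R = 954.1921 * 0.9154 / 9.81 = 89.0367 m

89.0367 m


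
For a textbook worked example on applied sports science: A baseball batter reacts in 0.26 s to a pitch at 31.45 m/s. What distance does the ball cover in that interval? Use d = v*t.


d = v * t
d = 31.45 * 0.26
d = 8.177 m

8.177 m


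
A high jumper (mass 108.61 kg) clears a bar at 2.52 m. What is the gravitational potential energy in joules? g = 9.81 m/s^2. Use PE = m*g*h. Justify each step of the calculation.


PE = m * g * h
PE = 108.61 * 9.81 * 2.52
PE = 1065.4641 * 2.52 = 2684.9695 J

2684.9695 J


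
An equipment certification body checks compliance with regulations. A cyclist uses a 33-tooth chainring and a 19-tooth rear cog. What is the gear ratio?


GR = front_teeth / rear_teeth
GR = 33 / 19
GR = 1.7368

1.7368


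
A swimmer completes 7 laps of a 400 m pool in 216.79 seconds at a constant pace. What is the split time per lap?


Split time = total_time / n_laps = 216.79 / 7
Split time = 30.97 s per lap

30.97 s


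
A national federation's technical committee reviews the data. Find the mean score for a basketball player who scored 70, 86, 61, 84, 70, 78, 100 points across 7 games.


Average = sum / n
Sum = 549
Average = 549 / 7 = 78.4286

78.4286


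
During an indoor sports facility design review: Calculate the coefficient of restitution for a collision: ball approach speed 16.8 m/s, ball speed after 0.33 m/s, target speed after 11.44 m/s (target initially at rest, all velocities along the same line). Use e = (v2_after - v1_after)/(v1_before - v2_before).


e = (v2_after - v1_after) / (v1_before - v2_before)
Numerator = 11.44 - 0.33 = 11.11
Denominator = 16.8 - 0 = 16.8
e = 11.11 / 16.8 = 0.6613

0.6613


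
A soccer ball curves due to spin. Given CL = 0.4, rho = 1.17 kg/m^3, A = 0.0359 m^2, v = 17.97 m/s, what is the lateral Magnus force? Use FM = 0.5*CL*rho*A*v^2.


FM = 0.5 * CL * rho * A * v^2
FM = 0.5 * 0.4 * 1.17 * 0.0359 * 17.97^2
v^2 = 322.9209
FM = 0.5 * 0.4 * 1.17 * 0.0359 * 322.9209 = 2.7127 N

2.7127 N


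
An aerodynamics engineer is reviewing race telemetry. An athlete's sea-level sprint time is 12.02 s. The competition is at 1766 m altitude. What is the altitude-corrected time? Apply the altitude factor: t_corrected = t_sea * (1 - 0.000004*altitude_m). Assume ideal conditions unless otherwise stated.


Correction factor = 1 - 0.000004 * 1766 = 0.992936
t_corrected = t_sea * factor = 12.02 * 0.992936
t_corrected = 11.9351 s

11.9351 s


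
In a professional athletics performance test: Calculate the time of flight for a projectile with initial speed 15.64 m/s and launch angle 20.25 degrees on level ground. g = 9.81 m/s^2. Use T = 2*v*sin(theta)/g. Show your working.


T = 2*v*sin(theta)/g
sin(theta) = sin(20.25 deg) = 0.3461
T = 2*15.64*0.3461 / 9.81
T = 10.8265 / 9.81 = 1.1036 s

1.1036 s


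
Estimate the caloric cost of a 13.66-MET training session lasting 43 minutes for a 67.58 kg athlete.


kcal = MET * mass * time_hr
Convert time: 43 min = 0.7167 hr
kcal = 13.66 * 67.58 * 0.7167
kcal = 661.5857 kcal

661.5857 kcal


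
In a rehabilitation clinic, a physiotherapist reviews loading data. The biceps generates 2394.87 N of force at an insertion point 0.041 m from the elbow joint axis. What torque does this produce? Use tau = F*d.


tau = F * d
tau = 2394.87 * 0.041
tau = 98.1897 N*m

98.1897 N*m


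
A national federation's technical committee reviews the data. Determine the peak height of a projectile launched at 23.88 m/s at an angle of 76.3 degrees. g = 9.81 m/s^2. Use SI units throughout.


H = (v*sin(theta))^2 / (2*g)
vy = v*sin(theta) = 23.88 * sin(76.3 deg) = 23.2006 m/s
H = vy^2 / (2*g) = 538.2675 / (2*9.81)
H = 538.2675 / 19.62 = 27.4346 m

27.4346 m


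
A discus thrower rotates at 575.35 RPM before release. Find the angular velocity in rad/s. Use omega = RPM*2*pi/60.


omega = RPM * 2 * pi / 60
omega = 575.35 * 2 * 3.14159 / 60
omega = 3615.0307 / 60 = 60.2505 rad/s

60.2505 rad/s


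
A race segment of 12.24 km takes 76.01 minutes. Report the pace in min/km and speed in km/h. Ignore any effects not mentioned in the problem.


Pace = time / distance = 76.01 min / 12.24 km = 6.21 min/km
Speed = distance / time_in_hours = 12.24 / 1.2668 hr
Speed = 9.6619 km/h

6.21 min/km, 9.6619 km/h


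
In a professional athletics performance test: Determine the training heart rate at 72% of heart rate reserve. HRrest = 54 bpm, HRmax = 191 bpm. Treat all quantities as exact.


Target = HRrest + pct*(HRmax - HRrest)
Heart rate reserve = HRmax - HRrest = 191 - 54 = 137 bpm
Fraction = 72% = 0.72
Target = 54 + 0.72 * 137
Target = 54 + 98.64 = 152.64 bpm

152.64 bpm


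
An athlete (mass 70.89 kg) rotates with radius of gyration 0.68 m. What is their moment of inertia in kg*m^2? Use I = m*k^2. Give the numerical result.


I = m * k^2
I = 70.89 * 0.68^2
I = 70.89 * 0.4624 = 32.7795 kg*m^2

32.7795 kg*m^2


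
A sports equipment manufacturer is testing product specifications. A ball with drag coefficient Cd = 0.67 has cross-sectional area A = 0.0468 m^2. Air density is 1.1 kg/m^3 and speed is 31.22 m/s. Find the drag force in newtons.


Fd = 0.5 * Cd * rho * A * v^2
Fd = 0.5 * 0.67 * 1.1 * 0.0468 * 31.22^2
v^2 = 974.6884
Fd = 0.5 * 0.67 * 1.1 * 0.0468 * 974.6884 = 16.8093 N

16.8093 N


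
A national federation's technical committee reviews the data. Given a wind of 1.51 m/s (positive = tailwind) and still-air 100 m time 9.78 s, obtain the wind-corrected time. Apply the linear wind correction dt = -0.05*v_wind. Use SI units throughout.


dt = -0.05 * v_wind = -0.05 * 1.51 = -0.0755 s
t_corrected = t_still + dt = 9.78 + (-0.0755)
t_corrected = 9.7045 s

9.7045 s


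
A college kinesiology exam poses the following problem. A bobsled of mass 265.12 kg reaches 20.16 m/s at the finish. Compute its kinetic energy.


KE = 0.5 * m * v^2
KE = 0.5 * 265.12 * 20.16^2
KE = 0.5 * 265.12 * 406.4256 = 53875.7775 J

53875.7775 J


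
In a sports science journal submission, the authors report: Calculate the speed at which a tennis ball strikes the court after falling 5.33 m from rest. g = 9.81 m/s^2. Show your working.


v = sqrt(2 * g * h)
v = sqrt(2 * 9.81 * 5.33)
v = sqrt(104.5746) = 10.2262 m/s

10.2262 m/s


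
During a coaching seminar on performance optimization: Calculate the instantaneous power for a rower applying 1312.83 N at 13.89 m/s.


P = F * v
P = 1312.83 * 13.89
P = 18235.2087 W

18235.2087 W


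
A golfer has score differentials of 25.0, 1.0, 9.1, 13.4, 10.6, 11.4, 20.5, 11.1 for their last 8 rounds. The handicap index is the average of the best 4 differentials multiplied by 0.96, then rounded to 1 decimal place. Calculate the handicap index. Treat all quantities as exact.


All differentials: 25.0, 1.0, 9.1, 13.4, 10.6, 11.4, 20.5, 11.1
Sorted: 1.0, 9.1, 10.6, 11.1, 11.4, 13.4, 20.5, 25.0
Best 4: 1.0, 9.1, 10.6, 11.1
Average of best = 31.8 / 4 = 7.95
Raw index = 7.95 * 0.96 = 7.632
Handicap index = round(7.632, 1) = 7.6

7.6


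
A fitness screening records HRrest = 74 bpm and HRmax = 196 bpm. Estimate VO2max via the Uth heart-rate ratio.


VO2max = 15.3 * HRmax / HRrest
VO2max = 15.3 * 196 / 74
VO2max = 2998.8 / 74 = 40.5243 mL/kg/min

40.5243 mL/kg/min


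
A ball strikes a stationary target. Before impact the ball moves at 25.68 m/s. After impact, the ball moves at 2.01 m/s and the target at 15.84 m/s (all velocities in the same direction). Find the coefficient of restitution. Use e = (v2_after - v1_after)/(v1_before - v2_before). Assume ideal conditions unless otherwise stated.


e = (v2_after - v1_after) / (v1_before - v2_before)
Numerator = 15.84 - 2.01 = 13.83
Denominator = 25.68 - 0 = 25.68
e = 13.83 / 25.68 = 0.5386

0.5386


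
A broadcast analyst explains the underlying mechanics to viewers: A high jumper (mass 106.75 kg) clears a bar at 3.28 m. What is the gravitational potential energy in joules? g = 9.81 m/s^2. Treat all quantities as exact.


PE = m * g * h
PE = 106.75 * 9.81 * 3.28
PE = 1047.2175 * 3.28 = 3434.8734 J

3434.8734 J


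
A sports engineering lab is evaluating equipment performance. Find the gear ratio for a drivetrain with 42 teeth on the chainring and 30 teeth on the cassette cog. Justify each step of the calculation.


GR = front_teeth / rear_teeth
GR = 42 / 30
GR = 1.4

1.4


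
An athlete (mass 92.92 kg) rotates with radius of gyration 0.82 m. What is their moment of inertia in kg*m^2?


I = m * k^2
I = 92.92 * 0.82^2
I = 92.92 * 0.6724 = 62.4794 kg*m^2

62.4794 kg*m^2


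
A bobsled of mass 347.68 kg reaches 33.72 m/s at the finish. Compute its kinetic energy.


KE = 0.5 * m * v^2
KE = 0.5 * 347.68 * 33.72^2
KE = 0.5 * 347.68 * 1137.0384 = 197662.7555 J

197662.7555 J


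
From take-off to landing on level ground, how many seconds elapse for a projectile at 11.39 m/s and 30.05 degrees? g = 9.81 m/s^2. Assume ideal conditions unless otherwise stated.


T = 2*v*sin(theta)/g
sin(theta) = sin(30.05 deg) = 0.5008
T = 2*11.39*0.5008 / 9.81
T = 11.4072 / 9.81 = 1.1628 s

1.1628 s


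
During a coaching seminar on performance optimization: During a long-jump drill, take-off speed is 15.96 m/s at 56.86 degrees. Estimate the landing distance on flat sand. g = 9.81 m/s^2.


R = v^2 * sin(2*theta) / g
Convert angle to radians: theta = 56.86 deg = 0.9924 rad
sin(2*theta) = sin(1.9848) = 0.9155
R = 15.96^2 * 0.9155 / 9.81
R = 254.7216 * 0.9155 / 9.81 = 23.772 m

23.772 m


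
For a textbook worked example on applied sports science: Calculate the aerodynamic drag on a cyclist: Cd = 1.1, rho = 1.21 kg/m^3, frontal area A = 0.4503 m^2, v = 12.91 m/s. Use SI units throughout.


Fd = 0.5 * Cd * rho * A * v^2
Fd = 0.5 * 1.1 * 1.21 * 0.4503 * 12.91^2
v^2 = 166.6681
Fd = 0.5 * 1.1 * 1.21 * 0.4503 * 166.6681 = 49.9462 N

49.9462 N


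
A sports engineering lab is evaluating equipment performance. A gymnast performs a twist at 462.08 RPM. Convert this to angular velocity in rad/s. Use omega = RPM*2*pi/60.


omega = RPM * 2 * pi / 60
omega = 462.08 * 2 * 3.14159 / 60
omega = 2903.3343 / 60 = 48.3889 rad/s

48.3889 rad/s


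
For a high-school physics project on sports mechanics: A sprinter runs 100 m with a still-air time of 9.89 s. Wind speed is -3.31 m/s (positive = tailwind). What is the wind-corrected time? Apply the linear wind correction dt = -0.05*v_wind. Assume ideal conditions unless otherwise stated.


dt = -0.05 * v_wind = -0.05 * -3.31 = 0.1655 s
t_corrected = t_still + dt = 9.89 + (0.1655)
t_corrected = 10.0555 s

10.0555 s


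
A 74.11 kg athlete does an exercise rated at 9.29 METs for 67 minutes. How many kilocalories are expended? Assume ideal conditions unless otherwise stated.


kcal = MET * mass * time_hr
Convert time: 67 min = 1.1167 hr
kcal = 9.29 * 74.11 * 1.1167
kcal = 768.8048 kcal

768.8048 kcal


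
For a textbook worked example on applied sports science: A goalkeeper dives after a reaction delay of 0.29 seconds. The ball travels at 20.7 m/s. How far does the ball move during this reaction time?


d = v * t
d = 20.7 * 0.29
d = 6.003 m

6.003 m


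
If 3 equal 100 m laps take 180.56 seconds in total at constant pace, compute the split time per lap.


Split time = total_time / n_laps = 180.56 / 3
Split time = 60.1867 s per lap

60.1867 s


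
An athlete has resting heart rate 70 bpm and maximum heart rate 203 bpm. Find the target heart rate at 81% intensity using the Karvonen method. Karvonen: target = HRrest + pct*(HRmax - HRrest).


Target = HRrest + pct*(HRmax - HRrest)
Heart rate reserve = HRmax - HRrest = 203 - 70 = 133 bpm
Fraction = 81% = 0.81
Target = 70 + 0.81 * 133
Target = 70 + 107.73 = 177.73 bpm

177.73 bpm


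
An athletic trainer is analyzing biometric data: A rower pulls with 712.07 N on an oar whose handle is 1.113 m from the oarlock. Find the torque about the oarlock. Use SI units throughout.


tau = F * d
tau = 712.07 * 1.113
tau = 792.5339 N*m

792.5339 N*m


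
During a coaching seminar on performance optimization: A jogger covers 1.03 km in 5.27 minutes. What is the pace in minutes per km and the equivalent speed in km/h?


Pace = time / distance = 5.27 min / 1.03 km = 5.1165 min/km
Speed = distance / time_in_hours = 1.03 / 0.0878 hr
Speed = 11.7268 km/h

5.1165 min/km, 11.7268 km/h


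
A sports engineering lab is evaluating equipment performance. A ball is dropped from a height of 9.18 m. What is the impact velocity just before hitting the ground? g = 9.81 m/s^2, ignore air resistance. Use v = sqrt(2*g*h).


v = sqrt(2 * g * h)
v = sqrt(2 * 9.81 * 9.18)
v = sqrt(180.1116) = 13.4206 m/s

13.4206 m/s


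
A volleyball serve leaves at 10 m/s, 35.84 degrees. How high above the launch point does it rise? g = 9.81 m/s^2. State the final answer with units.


H = (v*sin(theta))^2 / (2*g)
vy = v*sin(theta) = 10 * sin(35.84 deg) = 5.8552 m/s
H = vy^2 / (2*g) = 34.2838 / (2*9.81)
H = 34.2838 / 19.62 = 1.7474 m

1.7474 m


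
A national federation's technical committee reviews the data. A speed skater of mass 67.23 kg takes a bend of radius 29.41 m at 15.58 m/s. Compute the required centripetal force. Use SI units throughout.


Fc = m * v^2 / r
v^2 = 15.58^2 = 242.7364
Fc = 67.23 * 242.7364 / 29.41
Fc = 16319.1682 / 29.41 = 554.885 N

554.885 N


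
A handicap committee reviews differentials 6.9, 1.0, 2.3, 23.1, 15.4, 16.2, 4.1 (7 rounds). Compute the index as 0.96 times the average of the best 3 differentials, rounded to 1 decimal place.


All differentials: 6.9, 1.0, 2.3, 23.1, 15.4, 16.2, 4.1
Sorted: 1.0, 2.3, 4.1, 6.9, 15.4, 16.2, 23.1
Best 3: 1.0, 2.3, 4.1
Average of best = 7.4 / 3 = 2.4667
Raw index = 2.4667 * 0.96 = 2.368
Handicap index = round(2.368, 1) = 2.4

2.4


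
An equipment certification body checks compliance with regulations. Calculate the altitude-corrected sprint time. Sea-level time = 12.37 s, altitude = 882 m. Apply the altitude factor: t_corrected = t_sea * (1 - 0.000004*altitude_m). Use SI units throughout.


Correction factor = 1 - 0.000004 * 882 = 0.996472
t_corrected = t_sea * factor = 12.37 * 0.996472
t_corrected = 12.3264 s

12.3264 s


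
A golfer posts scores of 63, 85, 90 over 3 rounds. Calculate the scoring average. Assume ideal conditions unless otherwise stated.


Average = sum / n
Sum = 238
Average = 238 / 3 = 79.3333

79.3333


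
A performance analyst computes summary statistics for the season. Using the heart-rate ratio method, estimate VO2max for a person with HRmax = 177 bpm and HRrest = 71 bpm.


VO2max = 15.3 * HRmax / HRrest
VO2max = 15.3 * 177 / 71
VO2max = 2708.1 / 71 = 38.1423 mL/kg/min

38.1423 mL/kg/min


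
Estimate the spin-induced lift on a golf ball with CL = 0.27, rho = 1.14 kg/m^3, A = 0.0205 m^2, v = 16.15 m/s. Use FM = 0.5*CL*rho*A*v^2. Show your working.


FM = 0.5 * CL * rho * A * v^2
FM = 0.5 * 0.27 * 1.14 * 0.0205 * 16.15^2
v^2 = 260.8225
FM = 0.5 * 0.27 * 1.14 * 0.0205 * 260.8225 = 0.8229 N

0.8229 N


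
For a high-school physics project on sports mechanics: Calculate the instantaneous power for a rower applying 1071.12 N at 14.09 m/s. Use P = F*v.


P = F * v
P = 1071.12 * 14.09
P = 15092.0808 W

15092.0808 W


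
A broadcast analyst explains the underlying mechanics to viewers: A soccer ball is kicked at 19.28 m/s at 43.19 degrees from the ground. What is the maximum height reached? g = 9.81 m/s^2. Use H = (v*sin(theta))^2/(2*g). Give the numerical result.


H = (v*sin(theta))^2 / (2*g)
vy = v*sin(theta) = 19.28 * sin(43.19 deg) = 13.1956 m/s
H = vy^2 / (2*g) = 174.1243 / (2*9.81)
H = 174.1243 / 19.62 = 8.8748 m

8.8748 m


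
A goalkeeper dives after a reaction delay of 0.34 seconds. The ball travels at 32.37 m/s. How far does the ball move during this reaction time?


d = v * t
d = 32.37 * 0.34
d = 11.0058 m

11.0058 m


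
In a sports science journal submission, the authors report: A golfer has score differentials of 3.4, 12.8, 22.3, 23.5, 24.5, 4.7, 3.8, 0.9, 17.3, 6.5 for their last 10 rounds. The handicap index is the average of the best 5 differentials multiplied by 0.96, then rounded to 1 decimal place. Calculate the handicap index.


All differentials: 3.4, 12.8, 22.3, 23.5, 24.5, 4.7, 3.8, 0.9, 17.3, 6.5
Sorted: 0.9, 3.4, 3.8, 4.7, 6.5, 12.8, 17.3, 22.3, 23.5, 24.5
Best 5: 0.9, 3.4, 3.8, 4.7, 6.5
Average of best = 19.3 / 5 = 3.86
Raw index = 3.86 * 0.96 = 3.7056
Handicap index = round(3.7056, 1) = 3.7

3.7


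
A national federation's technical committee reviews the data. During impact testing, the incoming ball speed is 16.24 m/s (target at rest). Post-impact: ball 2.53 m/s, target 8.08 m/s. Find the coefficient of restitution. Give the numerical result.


e = (v2_after - v1_after) / (v1_before - v2_before)
Numerator = 8.08 - 2.53 = 5.55
Denominator = 16.24 - 0 = 16.24
e = 5.55 / 16.24 = 0.3417

0.3417


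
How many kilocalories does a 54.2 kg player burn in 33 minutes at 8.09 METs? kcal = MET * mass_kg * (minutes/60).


kcal = MET * mass * time_hr
Convert time: 33 min = 0.55 hr
kcal = 8.09 * 54.2 * 0.55
kcal = 241.1629 kcal

241.1629 kcal


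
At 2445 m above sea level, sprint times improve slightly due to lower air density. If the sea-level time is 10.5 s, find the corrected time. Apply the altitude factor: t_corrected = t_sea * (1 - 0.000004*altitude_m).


Correction factor = 1 - 0.000004 * 2445 = 0.99022
t_corrected = t_sea * factor = 10.5 * 0.99022
t_corrected = 10.3973 s

10.3973 s


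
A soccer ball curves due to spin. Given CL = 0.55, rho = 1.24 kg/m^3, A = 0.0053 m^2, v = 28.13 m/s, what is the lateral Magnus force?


FM = 0.5 * CL * rho * A * v^2
FM = 0.5 * 0.55 * 1.24 * 0.0053 * 28.13^2
v^2 = 791.2969
FM = 0.5 * 0.55 * 1.24 * 0.0053 * 791.2969 = 1.4301 N

1.4301 N


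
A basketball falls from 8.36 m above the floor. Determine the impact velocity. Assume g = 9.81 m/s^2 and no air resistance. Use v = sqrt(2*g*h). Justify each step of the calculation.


v = sqrt(2 * g * h)
v = sqrt(2 * 9.81 * 8.36)
v = sqrt(164.0232) = 12.8072 m/s

12.8072 m/s


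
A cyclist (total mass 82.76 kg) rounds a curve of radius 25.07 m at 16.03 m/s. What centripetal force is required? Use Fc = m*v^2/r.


Fc = m * v^2 / r
v^2 = 16.03^2 = 256.9609
Fc = 82.76 * 256.9609 / 25.07
Fc = 21266.0841 / 25.07 = 848.2682 N

848.2682 N


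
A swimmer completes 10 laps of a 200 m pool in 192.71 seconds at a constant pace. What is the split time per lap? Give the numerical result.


Split time = total_time / n_laps = 192.71 / 10
Split time = 19.271 s per lap

19.271 s


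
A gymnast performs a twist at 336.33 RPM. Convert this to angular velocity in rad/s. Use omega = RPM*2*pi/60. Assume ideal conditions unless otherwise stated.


omega = RPM * 2 * pi / 60
omega = 336.33 * 2 * 3.14159 / 60
omega = 2113.2237 / 60 = 35.2204 rad/s

35.2204 rad/s


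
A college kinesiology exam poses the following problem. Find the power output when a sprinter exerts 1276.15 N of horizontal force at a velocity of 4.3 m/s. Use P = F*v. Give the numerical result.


P = F * v
P = 1276.15 * 4.3
P = 5487.445 W

5487.445 W


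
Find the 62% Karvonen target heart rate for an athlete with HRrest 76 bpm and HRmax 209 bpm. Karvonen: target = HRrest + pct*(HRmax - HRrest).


Target = HRrest + pct*(HRmax - HRrest)
Heart rate reserve = HRmax - HRrest = 209 - 76 = 133 bpm
Fraction = 62% = 0.62
Target = 76 + 0.62 * 133
Target = 76 + 82.46 = 158.46 bpm

158.46 bpm


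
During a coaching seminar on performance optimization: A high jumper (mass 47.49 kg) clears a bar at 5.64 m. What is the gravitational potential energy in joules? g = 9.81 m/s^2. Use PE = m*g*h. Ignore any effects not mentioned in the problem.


PE = m * g * h
PE = 47.49 * 9.81 * 5.64
PE = 465.8769 * 5.64 = 2627.5457 J

2627.5457 J


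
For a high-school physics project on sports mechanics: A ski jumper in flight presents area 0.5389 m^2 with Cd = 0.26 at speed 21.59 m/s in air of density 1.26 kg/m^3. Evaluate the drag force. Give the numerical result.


Fd = 0.5 * Cd * rho * A * v^2
Fd = 0.5 * 0.26 * 1.26 * 0.5389 * 21.59^2
v^2 = 466.1281
Fd = 0.5 * 0.26 * 1.26 * 0.5389 * 466.1281 = 41.146 N

41.146 N


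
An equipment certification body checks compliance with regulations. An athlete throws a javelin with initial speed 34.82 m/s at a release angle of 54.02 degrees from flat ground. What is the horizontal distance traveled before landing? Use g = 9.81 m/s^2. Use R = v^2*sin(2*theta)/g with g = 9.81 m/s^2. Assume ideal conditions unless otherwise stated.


R = v^2 * sin(2*theta) / g
Convert angle to radians: theta = 54.02 deg = 0.9428 rad
sin(2*theta) = sin(1.8857) = 0.9508
R = 34.82^2 * 0.9508 / 9.81
R = 1212.4324 * 0.9508 / 9.81 = 117.5158 m

117.5158 m


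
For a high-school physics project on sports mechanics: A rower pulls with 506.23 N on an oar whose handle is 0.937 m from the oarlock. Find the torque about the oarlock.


tau = F * d
tau = 506.23 * 0.937
tau = 474.3375 N*m

474.3375 N*m


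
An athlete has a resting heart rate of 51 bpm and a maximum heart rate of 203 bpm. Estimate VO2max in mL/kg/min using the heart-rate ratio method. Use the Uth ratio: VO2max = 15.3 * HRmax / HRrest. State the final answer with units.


VO2max = 15.3 * HRmax / HRrest
VO2max = 15.3 * 203 / 51
VO2max = 3105.9 / 51 = 60.9 mL/kg/min

60.9 mL/kg/min


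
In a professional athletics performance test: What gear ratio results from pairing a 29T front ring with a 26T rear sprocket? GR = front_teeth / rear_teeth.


GR = front_teeth / rear_teeth
GR = 29 / 26
GR = 1.1154

1.1154


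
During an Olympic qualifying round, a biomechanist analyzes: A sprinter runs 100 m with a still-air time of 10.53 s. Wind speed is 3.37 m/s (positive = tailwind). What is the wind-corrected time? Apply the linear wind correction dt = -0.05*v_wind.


dt = -0.05 * v_wind = -0.05 * 3.37 = -0.1685 s
t_corrected = t_still + dt = 10.53 + (-0.1685)
t_corrected = 10.3615 s

10.3615 s


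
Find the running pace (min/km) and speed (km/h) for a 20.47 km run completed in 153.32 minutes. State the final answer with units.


Pace = time / distance = 153.32 min / 20.47 km = 7.49 min/km
Speed = distance / time_in_hours = 20.47 / 2.5553 hr
Speed = 8.0107 km/h

7.49 min/km, 8.0107 km/h


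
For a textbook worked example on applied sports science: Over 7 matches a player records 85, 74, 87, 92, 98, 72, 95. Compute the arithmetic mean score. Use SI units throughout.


Average = sum / n
Sum = 603
Average = 603 / 7 = 86.1429

86.1429


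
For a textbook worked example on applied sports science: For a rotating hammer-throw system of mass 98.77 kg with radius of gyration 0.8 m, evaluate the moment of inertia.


I = m * k^2
I = 98.77 * 0.8^2
I = 98.77 * 0.64 = 63.2128 kg*m^2

63.2128 kg*m^2


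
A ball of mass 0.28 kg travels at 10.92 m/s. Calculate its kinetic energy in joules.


KE = 0.5 * m * v^2
KE = 0.5 * 0.28 * 10.92^2
KE = 0.5 * 0.28 * 119.2464 = 16.6945 J

16.6945 J


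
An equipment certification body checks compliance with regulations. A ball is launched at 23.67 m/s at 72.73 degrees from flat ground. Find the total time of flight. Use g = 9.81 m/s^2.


T = 2*v*sin(theta)/g
sin(theta) = sin(72.73 deg) = 0.9549
T = 2*23.67*0.9549 / 9.81
T = 45.2057 / 9.81 = 4.6081 s

4.6081 s


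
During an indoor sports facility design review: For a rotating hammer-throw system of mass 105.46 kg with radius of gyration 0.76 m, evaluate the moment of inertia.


I = m * k^2
I = 105.46 * 0.76^2
I = 105.46 * 0.5776 = 60.9137 kg*m^2

60.9137 kg*m^2


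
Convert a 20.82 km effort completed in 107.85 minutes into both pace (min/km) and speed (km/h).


Pace = time / distance = 107.85 min / 20.82 km = 5.1801 min/km
Speed = distance / time_in_hours = 20.82 / 1.7975 hr
Speed = 11.5828 km/h

5.1801 min/km, 11.5828 km/h


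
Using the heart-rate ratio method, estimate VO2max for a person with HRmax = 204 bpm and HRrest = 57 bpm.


VO2max = 15.3 * HRmax / HRrest
VO2max = 15.3 * 204 / 57
VO2max = 3121.2 / 57 = 54.7579 mL/kg/min

54.7579 mL/kg/min


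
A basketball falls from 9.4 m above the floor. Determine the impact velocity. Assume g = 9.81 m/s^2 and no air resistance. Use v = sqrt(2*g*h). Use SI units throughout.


v = sqrt(2 * g * h)
v = sqrt(2 * 9.81 * 9.4)
v = sqrt(184.428) = 13.5804 m/s

13.5804 m/s


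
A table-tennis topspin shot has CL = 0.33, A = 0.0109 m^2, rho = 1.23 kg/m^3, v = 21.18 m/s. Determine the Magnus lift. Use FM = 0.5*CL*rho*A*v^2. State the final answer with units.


FM = 0.5 * CL * rho * A * v^2
FM = 0.5 * 0.33 * 1.23 * 0.0109 * 21.18^2
v^2 = 448.5924
FM = 0.5 * 0.33 * 1.23 * 0.0109 * 448.5924 = 0.9924 N

0.9924 N


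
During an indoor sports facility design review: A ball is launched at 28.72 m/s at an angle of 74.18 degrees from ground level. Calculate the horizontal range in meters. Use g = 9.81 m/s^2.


R = v^2 * sin(2*theta) / g
Convert angle to radians: theta = 74.18 deg = 1.2947 rad
sin(2*theta) = sin(2.5894) = 0.5246
R = 28.72^2 * 0.5246 / 9.81
R = 824.8384 * 0.5246 / 9.81 = 44.1074 m

44.1074 m


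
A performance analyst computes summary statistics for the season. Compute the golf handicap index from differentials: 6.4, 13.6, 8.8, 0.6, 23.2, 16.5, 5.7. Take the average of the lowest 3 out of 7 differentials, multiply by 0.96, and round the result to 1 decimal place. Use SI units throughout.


All differentials: 6.4, 13.6, 8.8, 0.6, 23.2, 16.5, 5.7
Sorted: 0.6, 5.7, 6.4, 8.8, 13.6, 16.5, 23.2
Best 3: 0.6, 5.7, 6.4
Average of best = 12.7 / 3 = 4.2333
Raw index = 4.2333 * 0.96 = 4.064
Handicap index = round(4.064, 1) = 4.1

4.1


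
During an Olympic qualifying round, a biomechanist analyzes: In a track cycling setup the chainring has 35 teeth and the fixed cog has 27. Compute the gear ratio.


GR = front_teeth / rear_teeth
GR = 35 / 27
GR = 1.2963

1.2963


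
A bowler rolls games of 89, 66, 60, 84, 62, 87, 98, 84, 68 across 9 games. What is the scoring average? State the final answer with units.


Average = sum / n
Sum = 698
Average = 698 / 9 = 77.5556

77.5556


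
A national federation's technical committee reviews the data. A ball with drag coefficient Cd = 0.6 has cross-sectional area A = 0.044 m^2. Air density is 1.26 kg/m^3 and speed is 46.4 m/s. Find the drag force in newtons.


Fd = 0.5 * Cd * rho * A * v^2
Fd = 0.5 * 0.6 * 1.26 * 0.044 * 46.4^2
v^2 = 2152.96
Fd = 0.5 * 0.6 * 1.26 * 0.044 * 2152.96 = 35.808 N

35.808 N


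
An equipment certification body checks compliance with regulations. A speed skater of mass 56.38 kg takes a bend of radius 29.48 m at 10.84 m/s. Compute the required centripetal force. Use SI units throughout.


Fc = m * v^2 / r
v^2 = 10.84^2 = 117.5056
Fc = 56.38 * 117.5056 / 29.48
Fc = 6624.9657 / 29.48 = 224.7275 N

224.7275 N


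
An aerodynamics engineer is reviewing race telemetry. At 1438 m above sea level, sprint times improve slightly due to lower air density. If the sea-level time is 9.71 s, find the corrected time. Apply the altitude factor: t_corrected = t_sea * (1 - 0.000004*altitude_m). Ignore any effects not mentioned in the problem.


Correction factor = 1 - 0.000004 * 1438 = 0.994248
t_corrected = t_sea * factor = 9.71 * 0.994248
t_corrected = 9.6541 s

9.6541 s


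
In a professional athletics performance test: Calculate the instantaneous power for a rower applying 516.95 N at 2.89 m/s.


P = F * v
P = 516.95 * 2.89
P = 1493.9855 W

1493.9855 W


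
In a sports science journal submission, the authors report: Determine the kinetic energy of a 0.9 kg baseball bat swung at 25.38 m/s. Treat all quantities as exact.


KE = 0.5 * m * v^2
KE = 0.5 * 0.9 * 25.38^2
KE = 0.5 * 0.9 * 644.1444 = 289.865 J

289.865 J


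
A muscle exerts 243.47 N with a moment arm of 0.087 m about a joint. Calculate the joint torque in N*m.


tau = F * d
tau = 243.47 * 0.087
tau = 21.1819 N*m

21.1819 N*m


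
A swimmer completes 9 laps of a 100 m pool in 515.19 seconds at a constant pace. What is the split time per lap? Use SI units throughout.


Split time = total_time / n_laps = 515.19 / 9
Split time = 57.2433 s per lap

57.2433 s


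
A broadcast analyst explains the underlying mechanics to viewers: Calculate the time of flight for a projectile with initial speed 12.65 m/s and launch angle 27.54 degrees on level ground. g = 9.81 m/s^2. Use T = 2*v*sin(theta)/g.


T = 2*v*sin(theta)/g
sin(theta) = sin(27.54 deg) = 0.4624
T = 2*12.65*0.4624 / 9.81
T = 11.6979 / 9.81 = 1.1924 s

1.1924 s


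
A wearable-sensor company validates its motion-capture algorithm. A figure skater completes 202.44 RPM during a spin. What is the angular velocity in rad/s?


omega = RPM * 2 * pi / 60
omega = 202.44 * 2 * 3.14159 / 60
omega = 1271.968 / 60 = 21.1995 rad/s

21.1995 rad/s


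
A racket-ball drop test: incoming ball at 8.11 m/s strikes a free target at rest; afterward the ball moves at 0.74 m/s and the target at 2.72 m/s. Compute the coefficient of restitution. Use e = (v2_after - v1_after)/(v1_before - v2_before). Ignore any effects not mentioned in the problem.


e = (v2_after - v1_after) / (v1_before - v2_before)
Numerator = 2.72 - 0.74 = 1.98
Denominator = 8.11 - 0 = 8.11
e = 1.98 / 8.11 = 0.2441

0.2441


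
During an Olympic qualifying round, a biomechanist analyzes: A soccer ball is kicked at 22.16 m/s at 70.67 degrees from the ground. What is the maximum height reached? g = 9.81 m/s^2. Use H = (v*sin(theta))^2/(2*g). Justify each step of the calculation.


H = (v*sin(theta))^2 / (2*g)
vy = v*sin(theta) = 22.16 * sin(70.67 deg) = 20.9108 m/s
H = vy^2 / (2*g) = 437.2612 / (2*9.81)
H = 437.2612 / 19.62 = 22.2865 m

22.2865 m


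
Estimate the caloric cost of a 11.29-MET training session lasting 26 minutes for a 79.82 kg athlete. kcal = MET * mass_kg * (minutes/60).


kcal = MET * mass * time_hr
Convert time: 26 min = 0.4333 hr
kcal = 11.29 * 79.82 * 0.4333
kcal = 390.506 kcal

390.506 kcal


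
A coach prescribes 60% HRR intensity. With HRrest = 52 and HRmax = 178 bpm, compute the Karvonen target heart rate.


Target = HRrest + pct*(HRmax - HRrest)
Heart rate reserve = HRmax - HRrest = 178 - 52 = 126 bpm
Fraction = 60% = 0.6
Target = 52 + 0.6 * 126
Target = 52 + 75.6 = 127.6 bpm

127.6 bpm


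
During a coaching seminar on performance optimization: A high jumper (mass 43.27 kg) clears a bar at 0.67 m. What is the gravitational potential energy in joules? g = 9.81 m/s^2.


PE = m * g * h
PE = 43.27 * 9.81 * 0.67
PE = 424.4787 * 0.67 = 284.4007 J

284.4007 J


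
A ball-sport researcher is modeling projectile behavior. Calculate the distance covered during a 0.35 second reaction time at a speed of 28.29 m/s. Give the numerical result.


d = v * t
d = 28.29 * 0.35
d = 9.9015 m

9.9015 m


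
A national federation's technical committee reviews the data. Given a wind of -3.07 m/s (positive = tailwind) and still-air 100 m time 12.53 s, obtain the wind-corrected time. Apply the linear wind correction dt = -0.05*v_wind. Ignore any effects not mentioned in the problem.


dt = -0.05 * v_wind = -0.05 * -3.07 = 0.1535 s
t_corrected = t_still + dt = 12.53 + (0.1535)
t_corrected = 12.6835 s

12.6835 s


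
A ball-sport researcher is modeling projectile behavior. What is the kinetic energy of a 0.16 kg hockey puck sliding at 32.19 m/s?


KE = 0.5 * m * v^2
KE = 0.5 * 0.16 * 32.19^2
KE = 0.5 * 0.16 * 1036.1961 = 82.8957 J

82.8957 J


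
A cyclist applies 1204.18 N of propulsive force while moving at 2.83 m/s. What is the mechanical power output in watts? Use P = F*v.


P = F * v
P = 1204.18 * 2.83
P = 3407.8294 W

3407.8294 W


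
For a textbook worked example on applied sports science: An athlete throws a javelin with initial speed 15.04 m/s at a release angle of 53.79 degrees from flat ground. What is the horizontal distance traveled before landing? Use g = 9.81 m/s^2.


R = v^2 * sin(2*theta) / g
Convert angle to radians: theta = 53.79 deg = 0.9388 rad
sin(2*theta) = sin(1.8776) = 0.9533
R = 15.04^2 * 0.9533 / 9.81
R = 226.2016 * 0.9533 / 9.81 = 21.9814 m

21.9814 m


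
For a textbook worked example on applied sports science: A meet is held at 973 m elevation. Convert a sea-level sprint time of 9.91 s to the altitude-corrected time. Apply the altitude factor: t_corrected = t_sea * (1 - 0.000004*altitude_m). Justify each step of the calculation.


Correction factor = 1 - 0.000004 * 973 = 0.996108
t_corrected = t_sea * factor = 9.91 * 0.996108
t_corrected = 9.8714 s

9.8714 s


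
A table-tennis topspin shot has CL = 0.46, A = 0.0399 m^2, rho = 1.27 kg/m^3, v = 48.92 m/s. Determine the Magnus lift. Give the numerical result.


FM = 0.5 * CL * rho * A * v^2
FM = 0.5 * 0.46 * 1.27 * 0.0399 * 48.92^2
v^2 = 2393.1664
FM = 0.5 * 0.46 * 1.27 * 0.0399 * 2393.1664 = 27.8919 N

27.8919 N


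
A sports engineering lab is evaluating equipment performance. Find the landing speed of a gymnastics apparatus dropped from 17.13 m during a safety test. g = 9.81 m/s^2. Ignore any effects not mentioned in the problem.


v = sqrt(2 * g * h)
v = sqrt(2 * 9.81 * 17.13)
v = sqrt(336.0906) = 18.3328 m/s

18.3328 m/s


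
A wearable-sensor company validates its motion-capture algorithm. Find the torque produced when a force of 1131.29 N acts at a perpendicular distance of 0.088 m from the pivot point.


tau = F * d
tau = 1131.29 * 0.088
tau = 99.5535 N*m

99.5535 N*m


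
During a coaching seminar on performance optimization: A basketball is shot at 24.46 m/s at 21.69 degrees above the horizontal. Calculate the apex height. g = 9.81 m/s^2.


H = (v*sin(theta))^2 / (2*g)
vy = v*sin(theta) = 24.46 * sin(21.69 deg) = 9.04 m/s
H = vy^2 / (2*g) = 81.7223 / (2*9.81)
H = 81.7223 / 19.62 = 4.1653 m

4.1653 m


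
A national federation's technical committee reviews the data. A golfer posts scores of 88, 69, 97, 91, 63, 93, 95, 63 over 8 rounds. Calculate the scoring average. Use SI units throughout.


Average = sum / n
Sum = 659
Average = 659 / 8 = 82.375

82.375


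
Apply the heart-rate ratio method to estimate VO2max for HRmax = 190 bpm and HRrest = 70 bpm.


VO2max = 15.3 * HRmax / HRrest
VO2max = 15.3 * 190 / 70
VO2max = 2907 / 70 = 41.5286 mL/kg/min

41.5286 mL/kg/min


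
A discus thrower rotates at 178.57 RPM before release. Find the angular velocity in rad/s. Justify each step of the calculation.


omega = RPM * 2 * pi / 60
omega = 178.57 * 2 * 3.14159 / 60
omega = 1121.9884 / 60 = 18.6998 rad/s

18.6998 rad/s


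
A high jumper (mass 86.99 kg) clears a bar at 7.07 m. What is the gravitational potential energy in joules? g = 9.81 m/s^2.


PE = m * g * h
PE = 86.99 * 9.81 * 7.07
PE = 853.3719 * 7.07 = 6033.3393 J

6033.3393 J


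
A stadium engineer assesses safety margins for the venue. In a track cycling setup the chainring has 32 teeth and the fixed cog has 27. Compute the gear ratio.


GR = front_teeth / rear_teeth
GR = 32 / 27
GR = 1.1852

1.1852


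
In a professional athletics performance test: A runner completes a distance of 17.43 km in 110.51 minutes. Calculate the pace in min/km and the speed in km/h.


Pace = time / distance = 110.51 min / 17.43 km = 6.3402 min/km
Speed = distance / time_in_hours = 17.43 / 1.8418 hr
Speed = 9.4634 km/h

6.3402 min/km, 9.4634 km/h


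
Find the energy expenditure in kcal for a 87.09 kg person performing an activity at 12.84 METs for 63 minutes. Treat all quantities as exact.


kcal = MET * mass * time_hr
Convert time: 63 min = 1.05 hr
kcal = 12.84 * 87.09 * 1.05
kcal = 1174.1474 kcal

1174.1474 kcal
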